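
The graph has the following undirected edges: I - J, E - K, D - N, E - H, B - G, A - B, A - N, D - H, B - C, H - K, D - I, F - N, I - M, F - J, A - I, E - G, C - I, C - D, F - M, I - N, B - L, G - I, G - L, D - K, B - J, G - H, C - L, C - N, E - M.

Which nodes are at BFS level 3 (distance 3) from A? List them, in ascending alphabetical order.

E, H, K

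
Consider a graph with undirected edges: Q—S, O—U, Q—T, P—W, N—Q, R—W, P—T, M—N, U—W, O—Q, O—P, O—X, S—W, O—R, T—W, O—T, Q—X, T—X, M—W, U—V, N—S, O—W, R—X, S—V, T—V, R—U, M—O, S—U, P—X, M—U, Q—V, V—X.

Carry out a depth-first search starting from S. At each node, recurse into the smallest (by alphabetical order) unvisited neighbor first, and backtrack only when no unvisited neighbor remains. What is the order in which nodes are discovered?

Visit S
S → N
N → M
M → O
O → P
P → T
T → Q
Q → V
V → U
U → R
R → W
R → X

S, N, M, O, P, T, Q, V, U, R, W, X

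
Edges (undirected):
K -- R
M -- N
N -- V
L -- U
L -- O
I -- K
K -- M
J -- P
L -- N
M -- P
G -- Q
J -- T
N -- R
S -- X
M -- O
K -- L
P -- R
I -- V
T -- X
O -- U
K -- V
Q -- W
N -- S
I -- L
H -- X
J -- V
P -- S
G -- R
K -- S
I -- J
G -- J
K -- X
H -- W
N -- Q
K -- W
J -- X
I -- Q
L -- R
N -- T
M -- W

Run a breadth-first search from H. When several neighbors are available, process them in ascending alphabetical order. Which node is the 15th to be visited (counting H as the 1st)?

Visit H; enqueue W, X → queue [W, X]
Visit W; enqueue K, M, Q → queue [X, K, M, Q]
Visit X; enqueue J, S, T → queue [K, M, Q, J, S, T]
Visit K; enqueue I, L, R, V → queue [M, Q, J, S, T, I, L, R, V]
Visit M; enqueue N, O, P → queue [Q, J, S, T, I, L, R, V, N, O, P]
Visit Q; enqueue G → queue [J, S, T, I, L, R, V, N, O, P, G]
Visit J → queue [S, T, I, L, R, V, N, O, P, G]
Visit S → queue [T, I, L, R, V, N, O, P, G]
Visit T → queue [I, L, R, V, N, O, P, G]
Visit I → queue [L, R, V, N, O, P, G]
Visit L; enqueue U → queue [R, V, N, O, P, G, U]
Visit R → queue [V, N, O, P, G, U]
Visit V → queue [N, O, P, G, U]
Visit N → queue [O, P, G, U]
Visit O → queue [P, G, U]
Visit P → queue [G, U]
Visit G → queue [U]
Visit U → queue []

Visit order: H, W, X, K, M, Q, J, S, T, I, L, R, V, N, O, P, G, U

O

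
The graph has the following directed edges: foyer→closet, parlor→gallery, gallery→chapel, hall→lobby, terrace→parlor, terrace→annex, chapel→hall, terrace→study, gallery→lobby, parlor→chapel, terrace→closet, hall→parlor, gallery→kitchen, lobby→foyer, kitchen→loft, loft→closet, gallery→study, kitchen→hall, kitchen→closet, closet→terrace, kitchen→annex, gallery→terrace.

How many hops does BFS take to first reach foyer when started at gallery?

Level 0: gallery
Level 1: chapel, kitchen, lobby, study, terrace
Level 2: annex, closet, foyer, hall, loft, parlor
foyer first appears at level 2.

2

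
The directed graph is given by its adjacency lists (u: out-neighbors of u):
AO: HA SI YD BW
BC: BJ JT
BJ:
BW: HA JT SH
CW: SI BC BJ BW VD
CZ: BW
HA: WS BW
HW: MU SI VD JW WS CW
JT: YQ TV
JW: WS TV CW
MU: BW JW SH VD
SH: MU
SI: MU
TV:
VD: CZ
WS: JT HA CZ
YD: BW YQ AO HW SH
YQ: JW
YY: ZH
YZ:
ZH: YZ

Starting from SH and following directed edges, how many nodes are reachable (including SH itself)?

BFS from SH visits: SH, MU, BW, JW, VD, HA, JT, WS, TV, CW, CZ, YQ, SI, BC, BJ
Reachable nodes: 15 of 21 total.

15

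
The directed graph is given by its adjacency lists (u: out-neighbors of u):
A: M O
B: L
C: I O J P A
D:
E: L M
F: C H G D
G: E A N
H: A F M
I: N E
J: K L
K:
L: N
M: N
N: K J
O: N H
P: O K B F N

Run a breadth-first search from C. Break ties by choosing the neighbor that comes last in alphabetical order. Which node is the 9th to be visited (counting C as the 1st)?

F

Visit C; enqueue P, O, J, I, A → queue [P, O, J, I, A]
Visit P; enqueue N, K, F, B → queue [O, J, I, A, N, K, F, B]
Visit O; enqueue H → queue [J, I, A, N, K, F, B, H]
Visit J; enqueue L → queue [I, A, N, K, F, B, H, L]
Visit I; enqueue E → queue [A, N, K, F, B, H, L, E]
Visit A; enqueue M → queue [N, K, F, B, H, L, E, M]
Visit N → queue [K, F, B, H, L, E, M]
Visit K → queue [F, B, H, L, E, M]
Visit F; enqueue G, D → queue [B, H, L, E, M, G, D]
Visit B → queue [H, L, E, M, G, D]
Visit H → queue [L, E, M, G, D]
Visit L → queue [E, M, G, D]
Visit E → queue [M, G, D]
Visit M → queue [G, D]
Visit G → queue [D]
Visit D → queue []

Visit order: C, P, O, J, I, A, N, K, F, B, H, L, E, M, G, D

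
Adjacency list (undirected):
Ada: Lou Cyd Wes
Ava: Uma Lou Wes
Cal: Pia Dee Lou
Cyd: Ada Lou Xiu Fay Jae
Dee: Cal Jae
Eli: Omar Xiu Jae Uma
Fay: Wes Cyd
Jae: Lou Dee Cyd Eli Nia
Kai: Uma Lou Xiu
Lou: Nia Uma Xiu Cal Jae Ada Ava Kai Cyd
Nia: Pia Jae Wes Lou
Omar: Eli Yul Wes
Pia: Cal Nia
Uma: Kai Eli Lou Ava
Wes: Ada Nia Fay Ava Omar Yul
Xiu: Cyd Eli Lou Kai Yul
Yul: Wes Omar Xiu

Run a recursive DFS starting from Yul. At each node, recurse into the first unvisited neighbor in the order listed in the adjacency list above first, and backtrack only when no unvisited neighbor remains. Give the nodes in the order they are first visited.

Visit Yul
Yul → Wes
Wes → Ada
Ada → Lou
Lou → Nia
Nia → Pia
Pia → Cal
Cal → Dee
Dee → Jae
Jae → Cyd
Cyd → Xiu
Xiu → Eli
Eli → Omar
Eli → Uma
Uma → Kai
Uma → Ava
Cyd → Fay

Yul -> Wes -> Ada -> Lou -> Nia -> Pia -> Cal -> Dee -> Jae -> Cyd -> Xiu -> Eli -> Omar -> Uma -> Kai -> Ava -> Fay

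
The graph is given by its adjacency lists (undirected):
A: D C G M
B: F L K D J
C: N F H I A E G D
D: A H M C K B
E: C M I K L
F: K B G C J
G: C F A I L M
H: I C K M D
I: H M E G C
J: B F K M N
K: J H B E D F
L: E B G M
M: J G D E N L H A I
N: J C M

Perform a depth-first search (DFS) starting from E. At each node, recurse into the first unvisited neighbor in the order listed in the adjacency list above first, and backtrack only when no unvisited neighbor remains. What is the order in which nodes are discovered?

Visit E
E → C
C → N
N → J
J → B
B → F
F → K
K → H
H → I
I → M
M → G
G → A
A → D
G → L

E, C, N, J, B, F, K, H, I, M, G, A, D, L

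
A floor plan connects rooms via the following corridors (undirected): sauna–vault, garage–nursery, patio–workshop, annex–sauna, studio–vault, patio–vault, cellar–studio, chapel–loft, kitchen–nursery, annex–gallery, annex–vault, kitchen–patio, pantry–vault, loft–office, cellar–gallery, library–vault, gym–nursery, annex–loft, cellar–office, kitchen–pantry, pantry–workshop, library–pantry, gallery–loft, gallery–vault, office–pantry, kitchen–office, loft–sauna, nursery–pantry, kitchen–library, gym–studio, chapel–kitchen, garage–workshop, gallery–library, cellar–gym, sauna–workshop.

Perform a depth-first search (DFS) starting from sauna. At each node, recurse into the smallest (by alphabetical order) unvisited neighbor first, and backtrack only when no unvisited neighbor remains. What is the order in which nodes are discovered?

Visit sauna
sauna → annex
annex → gallery
gallery → cellar
cellar → gym
gym → nursery
nursery → garage
garage → workshop
workshop → pantry
pantry → kitchen
kitchen → chapel
chapel → loft
loft → office
kitchen → library
library → vault
vault → patio
vault → studio

sauna -> annex -> gallery -> cellar -> gym -> nursery -> garage -> workshop -> pantry -> kitchen -> chapel -> loft -> office -> library -> vault -> patio -> studio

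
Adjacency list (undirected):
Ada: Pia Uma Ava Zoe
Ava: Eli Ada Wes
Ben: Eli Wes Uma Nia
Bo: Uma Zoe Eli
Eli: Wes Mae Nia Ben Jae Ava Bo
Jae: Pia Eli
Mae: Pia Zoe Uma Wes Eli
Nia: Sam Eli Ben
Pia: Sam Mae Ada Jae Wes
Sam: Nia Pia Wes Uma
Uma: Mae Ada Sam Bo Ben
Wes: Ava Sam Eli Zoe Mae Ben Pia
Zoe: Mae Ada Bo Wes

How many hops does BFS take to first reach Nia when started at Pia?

2

Level 0: Pia
Level 1: Ada, Jae, Mae, Sam, Wes
Level 2: Ava, Ben, Eli, Nia, Uma, Zoe
Level 3: Bo
Nia first appears at level 2.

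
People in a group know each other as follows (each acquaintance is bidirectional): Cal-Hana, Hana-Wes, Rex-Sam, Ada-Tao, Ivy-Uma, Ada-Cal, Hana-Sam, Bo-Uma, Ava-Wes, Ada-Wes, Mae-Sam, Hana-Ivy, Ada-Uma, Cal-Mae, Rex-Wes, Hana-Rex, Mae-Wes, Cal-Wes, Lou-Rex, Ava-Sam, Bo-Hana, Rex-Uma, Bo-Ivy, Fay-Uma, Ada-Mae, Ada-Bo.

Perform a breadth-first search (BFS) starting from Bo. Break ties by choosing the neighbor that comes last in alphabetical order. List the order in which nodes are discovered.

Bo → Uma → Ivy → Hana → Ada → Rex → Fay → Wes → Sam → Cal → Tao → Mae → Lou → Ava

Visit Bo; enqueue Uma, Ivy, Hana, Ada → queue [Uma, Ivy, Hana, Ada]
Visit Uma; enqueue Rex, Fay → queue [Ivy, Hana, Ada, Rex, Fay]
Visit Ivy → queue [Hana, Ada, Rex, Fay]
Visit Hana; enqueue Wes, Sam, Cal → queue [Ada, Rex, Fay, Wes, Sam, Cal]
Visit Ada; enqueue Tao, Mae → queue [Rex, Fay, Wes, Sam, Cal, Tao, Mae]
Visit Rex; enqueue Lou → queue [Fay, Wes, Sam, Cal, Tao, Mae, Lou]
Visit Fay → queue [Wes, Sam, Cal, Tao, Mae, Lou]
Visit Wes; enqueue Ava → queue [Sam, Cal, Tao, Mae, Lou, Ava]
Visit Sam → queue [Cal, Tao, Mae, Lou, Ava]
Visit Cal → queue [Tao, Mae, Lou, Ava]
Visit Tao → queue [Mae, Lou, Ava]
Visit Mae → queue [Lou, Ava]
Visit Lou → queue [Ava]
Visit Ava → queue []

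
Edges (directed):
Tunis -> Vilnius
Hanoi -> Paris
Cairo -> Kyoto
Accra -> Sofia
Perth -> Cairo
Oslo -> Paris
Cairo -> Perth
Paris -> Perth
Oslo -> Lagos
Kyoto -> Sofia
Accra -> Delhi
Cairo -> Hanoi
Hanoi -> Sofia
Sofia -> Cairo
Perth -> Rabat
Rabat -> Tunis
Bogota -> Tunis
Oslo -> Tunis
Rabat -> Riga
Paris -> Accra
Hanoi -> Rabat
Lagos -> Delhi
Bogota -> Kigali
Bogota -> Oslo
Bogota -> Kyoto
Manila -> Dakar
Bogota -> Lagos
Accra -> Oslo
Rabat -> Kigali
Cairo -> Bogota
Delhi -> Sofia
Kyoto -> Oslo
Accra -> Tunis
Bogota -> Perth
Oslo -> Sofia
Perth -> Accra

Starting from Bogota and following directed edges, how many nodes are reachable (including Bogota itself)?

BFS from Bogota visits: Bogota, Kigali, Kyoto, Lagos, Oslo, Perth, Tunis, Sofia, Delhi, Paris, Accra, Cairo, Rabat, Vilnius, Hanoi, Riga
Reachable nodes: 16 of 18 total.

16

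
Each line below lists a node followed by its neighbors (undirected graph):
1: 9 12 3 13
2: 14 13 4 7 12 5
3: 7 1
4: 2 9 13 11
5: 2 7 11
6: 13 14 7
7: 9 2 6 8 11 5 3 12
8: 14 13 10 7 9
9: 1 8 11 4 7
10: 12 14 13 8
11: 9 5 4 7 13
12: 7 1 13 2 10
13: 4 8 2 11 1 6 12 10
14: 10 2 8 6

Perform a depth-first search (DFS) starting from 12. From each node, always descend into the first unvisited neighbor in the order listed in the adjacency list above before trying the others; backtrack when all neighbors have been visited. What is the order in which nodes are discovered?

12, 7, 9, 1, 3, 13, 4, 2, 14, 10, 8, 6, 5, 11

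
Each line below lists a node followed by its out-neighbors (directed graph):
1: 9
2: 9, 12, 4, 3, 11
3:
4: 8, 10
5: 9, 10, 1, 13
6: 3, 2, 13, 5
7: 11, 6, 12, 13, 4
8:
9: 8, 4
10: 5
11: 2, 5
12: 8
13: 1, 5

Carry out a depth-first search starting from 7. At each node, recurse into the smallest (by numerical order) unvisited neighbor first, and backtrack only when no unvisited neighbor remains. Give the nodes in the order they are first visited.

Visit 7
7 → 4
4 → 8
4 → 10
10 → 5
5 → 1
1 → 9
5 → 13
7 → 6
6 → 2
2 → 3
2 → 11
2 → 12

7, 4, 8, 10, 5, 1, 9, 13, 6, 2, 3, 11, 12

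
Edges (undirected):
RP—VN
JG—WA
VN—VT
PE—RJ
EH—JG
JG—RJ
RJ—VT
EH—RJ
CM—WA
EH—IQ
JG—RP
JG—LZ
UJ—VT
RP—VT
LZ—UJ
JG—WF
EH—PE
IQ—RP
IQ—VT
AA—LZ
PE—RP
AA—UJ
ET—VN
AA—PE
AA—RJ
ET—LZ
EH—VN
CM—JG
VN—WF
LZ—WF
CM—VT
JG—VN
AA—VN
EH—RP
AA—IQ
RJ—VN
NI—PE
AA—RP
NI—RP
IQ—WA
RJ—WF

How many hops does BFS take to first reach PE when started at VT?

2

Level 0: VT
Level 1: CM, IQ, RJ, RP, UJ, VN
Level 2: AA, EH, ET, JG, LZ, NI, PE, WA, WF
PE first appears at level 2.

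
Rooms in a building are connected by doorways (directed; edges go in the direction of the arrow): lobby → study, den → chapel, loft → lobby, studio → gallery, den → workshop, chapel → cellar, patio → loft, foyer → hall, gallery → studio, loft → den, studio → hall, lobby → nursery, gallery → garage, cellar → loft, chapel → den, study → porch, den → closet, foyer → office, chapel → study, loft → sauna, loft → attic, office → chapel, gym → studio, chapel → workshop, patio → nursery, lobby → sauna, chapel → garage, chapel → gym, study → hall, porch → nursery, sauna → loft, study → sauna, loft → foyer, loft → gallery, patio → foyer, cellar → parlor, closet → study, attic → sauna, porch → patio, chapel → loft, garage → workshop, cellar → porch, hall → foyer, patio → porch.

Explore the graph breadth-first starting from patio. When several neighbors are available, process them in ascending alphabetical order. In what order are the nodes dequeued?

patio → foyer → loft → nursery → porch → hall → office → attic → den → gallery → lobby → sauna → chapel → closet → workshop → garage → studio → study → cellar → gym → parlor

Visit patio; enqueue foyer, loft, nursery, porch → queue [foyer, loft, nursery, porch]
Visit foyer; enqueue hall, office → queue [loft, nursery, porch, hall, office]
Visit loft; enqueue attic, den, gallery, lobby, sauna → queue [nursery, porch, hall, office, attic, den, gallery, lobby, sauna]
Visit nursery → queue [porch, hall, office, attic, den, gallery, lobby, sauna]
Visit porch → queue [hall, office, attic, den, gallery, lobby, sauna]
Visit hall → queue [office, attic, den, gallery, lobby, sauna]
Visit office; enqueue chapel → queue [attic, den, gallery, lobby, sauna, chapel]
Visit attic → queue [den, gallery, lobby, sauna, chapel]
Visit den; enqueue closet, workshop → queue [gallery, lobby, sauna, chapel, closet, workshop]
Visit gallery; enqueue garage, studio → queue [lobby, sauna, chapel, closet, workshop, garage, studio]
Visit lobby; enqueue study → queue [sauna, chapel, closet, workshop, garage, studio, study]
Visit sauna → queue [chapel, closet, workshop, garage, studio, study]
Visit chapel; enqueue cellar, gym → queue [closet, workshop, garage, studio, study, cellar, gym]
Visit closet → queue [workshop, garage, studio, study, cellar, gym]
Visit workshop → queue [garage, studio, study, cellar, gym]
Visit garage → queue [studio, study, cellar, gym]
Visit studio → queue [study, cellar, gym]
Visit study → queue [cellar, gym]
Visit cellar; enqueue parlor → queue [gym, parlor]
Visit gym → queue [parlor]
Visit parlor → queue []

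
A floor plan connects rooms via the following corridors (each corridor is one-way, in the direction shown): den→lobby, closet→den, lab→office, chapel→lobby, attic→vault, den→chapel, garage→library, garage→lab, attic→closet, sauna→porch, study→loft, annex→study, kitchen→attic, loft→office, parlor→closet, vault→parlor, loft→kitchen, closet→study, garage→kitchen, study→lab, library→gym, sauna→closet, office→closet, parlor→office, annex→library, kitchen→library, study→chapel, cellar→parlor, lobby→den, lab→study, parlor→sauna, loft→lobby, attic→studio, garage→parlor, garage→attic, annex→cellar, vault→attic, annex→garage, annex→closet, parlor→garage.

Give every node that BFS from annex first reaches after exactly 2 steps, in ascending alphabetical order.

Level 0: annex
Level 1: cellar, closet, garage, library, study
Level 2: attic, chapel, den, gym, kitchen, lab, loft, parlor
Level 3: lobby, office, sauna, studio, vault
Level 4: porch

attic, chapel, den, gym, kitchen, lab, loft, parlor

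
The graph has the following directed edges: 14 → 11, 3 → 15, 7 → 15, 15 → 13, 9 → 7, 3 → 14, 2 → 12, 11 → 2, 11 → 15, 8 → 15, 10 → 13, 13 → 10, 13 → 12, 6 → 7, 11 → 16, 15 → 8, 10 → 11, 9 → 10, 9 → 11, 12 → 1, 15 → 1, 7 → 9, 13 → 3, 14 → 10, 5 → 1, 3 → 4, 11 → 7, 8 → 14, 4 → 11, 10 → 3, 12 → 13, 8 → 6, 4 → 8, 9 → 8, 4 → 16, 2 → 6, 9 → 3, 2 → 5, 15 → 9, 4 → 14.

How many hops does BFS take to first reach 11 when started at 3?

Level 0: 3
Level 1: 4, 14, 15
Level 2: 1, 8, 9, 10, 11, 13, 16
Level 3: 2, 6, 7, 12
Level 4: 5
11 first appears at level 2.

2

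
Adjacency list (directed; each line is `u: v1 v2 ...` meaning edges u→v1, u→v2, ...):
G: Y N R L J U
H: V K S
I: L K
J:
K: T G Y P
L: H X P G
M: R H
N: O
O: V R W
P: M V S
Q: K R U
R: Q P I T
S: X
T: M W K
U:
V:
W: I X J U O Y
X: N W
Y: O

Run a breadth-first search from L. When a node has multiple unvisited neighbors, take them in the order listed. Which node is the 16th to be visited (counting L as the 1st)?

T

Visit L; enqueue H, X, P, G → queue [H, X, P, G]
Visit H; enqueue V, K, S → queue [X, P, G, V, K, S]
Visit X; enqueue N, W → queue [P, G, V, K, S, N, W]
Visit P; enqueue M → queue [G, V, K, S, N, W, M]
Visit G; enqueue Y, R, J, U → queue [V, K, S, N, W, M, Y, R, J, U]
Visit V → queue [K, S, N, W, M, Y, R, J, U]
Visit K; enqueue T → queue [S, N, W, M, Y, R, J, U, T]
Visit S → queue [N, W, M, Y, R, J, U, T]
Visit N; enqueue O → queue [W, M, Y, R, J, U, T, O]
Visit W; enqueue I → queue [M, Y, R, J, U, T, O, I]
Visit M → queue [Y, R, J, U, T, O, I]
Visit Y → queue [R, J, U, T, O, I]
Visit R; enqueue Q → queue [J, U, T, O, I, Q]
Visit J → queue [U, T, O, I, Q]
Visit U → queue [T, O, I, Q]
Visit T → queue [O, I, Q]
Visit O → queue [I, Q]
Visit I → queue [Q]
Visit Q → queue []

Visit order: L, H, X, P, G, V, K, S, N, W, M, Y, R, J, U, T, O, I, Q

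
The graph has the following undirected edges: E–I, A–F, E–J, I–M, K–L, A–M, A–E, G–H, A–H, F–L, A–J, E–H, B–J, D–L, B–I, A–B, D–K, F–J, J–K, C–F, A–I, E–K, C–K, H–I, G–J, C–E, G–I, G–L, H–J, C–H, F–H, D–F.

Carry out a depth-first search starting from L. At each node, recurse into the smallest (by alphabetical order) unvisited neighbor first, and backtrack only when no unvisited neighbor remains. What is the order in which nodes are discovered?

Visit L
L → D
D → F
F → A
A → B
B → I
I → E
E → C
C → H
H → G
G → J
J → K
I → M

L -> D -> F -> A -> B -> I -> E -> C -> H -> G -> J -> K -> M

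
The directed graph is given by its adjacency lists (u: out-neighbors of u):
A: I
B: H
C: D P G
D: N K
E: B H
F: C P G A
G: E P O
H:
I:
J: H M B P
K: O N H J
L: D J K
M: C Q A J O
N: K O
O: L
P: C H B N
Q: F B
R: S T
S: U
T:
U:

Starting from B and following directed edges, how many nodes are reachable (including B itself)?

2

BFS from B visits: B, H
Reachable nodes: 2 of 21 total.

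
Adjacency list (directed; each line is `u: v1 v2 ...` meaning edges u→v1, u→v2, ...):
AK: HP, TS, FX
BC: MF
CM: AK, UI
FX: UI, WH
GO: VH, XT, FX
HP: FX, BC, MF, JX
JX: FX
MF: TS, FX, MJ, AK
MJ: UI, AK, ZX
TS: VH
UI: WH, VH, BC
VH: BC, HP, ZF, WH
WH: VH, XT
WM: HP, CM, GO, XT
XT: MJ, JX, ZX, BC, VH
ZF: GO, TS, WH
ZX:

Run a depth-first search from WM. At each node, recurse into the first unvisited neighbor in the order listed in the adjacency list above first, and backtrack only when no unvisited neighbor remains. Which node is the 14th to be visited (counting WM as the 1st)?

GO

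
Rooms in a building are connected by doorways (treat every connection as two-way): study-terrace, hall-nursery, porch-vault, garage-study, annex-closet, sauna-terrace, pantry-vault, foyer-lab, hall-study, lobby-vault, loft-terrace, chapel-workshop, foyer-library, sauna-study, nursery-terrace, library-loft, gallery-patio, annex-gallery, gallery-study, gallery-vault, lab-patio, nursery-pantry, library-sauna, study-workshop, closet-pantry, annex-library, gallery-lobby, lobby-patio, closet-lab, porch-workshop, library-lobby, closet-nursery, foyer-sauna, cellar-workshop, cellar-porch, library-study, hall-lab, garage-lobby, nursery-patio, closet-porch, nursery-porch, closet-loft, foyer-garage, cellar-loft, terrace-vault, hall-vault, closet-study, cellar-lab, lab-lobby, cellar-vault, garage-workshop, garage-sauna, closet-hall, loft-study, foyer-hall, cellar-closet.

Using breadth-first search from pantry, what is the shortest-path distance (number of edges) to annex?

2

Level 0: pantry
Level 1: closet, nursery, vault
Level 2: annex, cellar, gallery, hall, lab, lobby, loft, patio, porch, study, terrace
Level 3: foyer, garage, library, sauna, workshop
Level 4: chapel
annex first appears at level 2.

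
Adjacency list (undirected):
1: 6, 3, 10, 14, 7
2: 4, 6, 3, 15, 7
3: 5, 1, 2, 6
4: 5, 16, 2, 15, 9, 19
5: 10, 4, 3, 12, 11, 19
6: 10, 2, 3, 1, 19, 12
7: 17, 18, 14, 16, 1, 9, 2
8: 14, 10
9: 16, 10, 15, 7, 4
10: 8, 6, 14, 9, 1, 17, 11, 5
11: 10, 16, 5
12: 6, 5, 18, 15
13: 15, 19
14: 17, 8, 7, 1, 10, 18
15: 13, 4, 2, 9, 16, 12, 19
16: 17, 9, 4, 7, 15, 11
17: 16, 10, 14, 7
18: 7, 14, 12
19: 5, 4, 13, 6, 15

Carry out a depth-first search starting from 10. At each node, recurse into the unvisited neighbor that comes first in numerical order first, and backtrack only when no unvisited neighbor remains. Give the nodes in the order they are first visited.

Visit 10
10 → 1
1 → 3
3 → 2
2 → 4
4 → 5
5 → 11
11 → 16
16 → 7
7 → 9
9 → 15
15 → 12
12 → 6
6 → 19
19 → 13
12 → 18
18 → 14
14 → 8
14 → 17

10 1 3 2 4 5 11 16 7 9 15 12 6 19 13 18 14 8 17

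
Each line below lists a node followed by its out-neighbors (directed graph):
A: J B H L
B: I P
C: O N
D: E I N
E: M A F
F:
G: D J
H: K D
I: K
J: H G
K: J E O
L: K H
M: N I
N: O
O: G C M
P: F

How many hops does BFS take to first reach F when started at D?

2

Level 0: D
Level 1: E, I, N
Level 2: A, F, K, M, O
Level 3: B, C, G, H, J, L
Level 4: P
F first appears at level 2.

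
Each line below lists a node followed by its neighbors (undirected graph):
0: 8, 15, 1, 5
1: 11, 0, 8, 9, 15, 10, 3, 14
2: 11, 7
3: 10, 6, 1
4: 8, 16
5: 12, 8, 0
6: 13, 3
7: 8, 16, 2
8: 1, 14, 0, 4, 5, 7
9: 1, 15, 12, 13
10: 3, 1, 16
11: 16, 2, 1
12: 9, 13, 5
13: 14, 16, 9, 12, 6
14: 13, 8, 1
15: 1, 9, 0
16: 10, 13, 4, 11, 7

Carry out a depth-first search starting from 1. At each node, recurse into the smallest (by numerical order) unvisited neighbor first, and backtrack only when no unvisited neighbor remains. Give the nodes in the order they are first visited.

1, 0, 5, 8, 4, 16, 7, 2, 11, 10, 3, 6, 13, 9, 12, 15, 14

Visit 1
1 → 0
0 → 5
5 → 8
8 → 4
4 → 16
16 → 7
7 → 2
2 → 11
16 → 10
10 → 3
3 → 6
6 → 13
13 → 9
9 → 12
9 → 15
13 → 14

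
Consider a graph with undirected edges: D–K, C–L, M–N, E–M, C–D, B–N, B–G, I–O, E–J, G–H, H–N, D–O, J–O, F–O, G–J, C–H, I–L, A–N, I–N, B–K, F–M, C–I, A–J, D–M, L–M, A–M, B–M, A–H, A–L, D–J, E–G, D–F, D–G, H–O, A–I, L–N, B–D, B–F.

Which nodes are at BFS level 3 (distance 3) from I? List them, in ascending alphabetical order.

Level 0: I
Level 1: A, C, L, N, O
Level 2: B, D, F, H, J, M
Level 3: E, G, K

E, G, K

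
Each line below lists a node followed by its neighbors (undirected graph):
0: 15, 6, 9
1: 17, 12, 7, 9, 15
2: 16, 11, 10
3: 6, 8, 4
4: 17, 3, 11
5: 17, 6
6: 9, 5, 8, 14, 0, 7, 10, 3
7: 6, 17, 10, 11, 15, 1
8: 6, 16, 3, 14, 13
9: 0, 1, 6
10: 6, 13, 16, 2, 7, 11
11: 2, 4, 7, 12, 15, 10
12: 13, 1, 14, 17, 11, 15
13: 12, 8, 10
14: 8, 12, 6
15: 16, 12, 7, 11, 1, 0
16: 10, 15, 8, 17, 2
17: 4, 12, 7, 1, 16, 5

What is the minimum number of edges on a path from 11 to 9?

Level 0: 11
Level 1: 2, 4, 7, 10, 12, 15
Level 2: 0, 1, 3, 6, 13, 14, 16, 17
Level 3: 5, 8, 9
9 first appears at level 3.

3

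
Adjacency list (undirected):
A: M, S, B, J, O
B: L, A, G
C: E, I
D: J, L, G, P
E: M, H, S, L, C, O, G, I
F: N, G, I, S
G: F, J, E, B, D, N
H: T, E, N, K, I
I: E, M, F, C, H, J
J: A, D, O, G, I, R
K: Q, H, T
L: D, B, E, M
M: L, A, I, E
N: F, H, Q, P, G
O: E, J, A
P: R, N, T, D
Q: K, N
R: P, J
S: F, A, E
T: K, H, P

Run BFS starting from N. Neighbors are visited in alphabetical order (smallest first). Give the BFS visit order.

N -> F -> G -> H -> P -> Q -> I -> S -> B -> D -> E -> J -> K -> T -> R -> C -> M -> A -> L -> O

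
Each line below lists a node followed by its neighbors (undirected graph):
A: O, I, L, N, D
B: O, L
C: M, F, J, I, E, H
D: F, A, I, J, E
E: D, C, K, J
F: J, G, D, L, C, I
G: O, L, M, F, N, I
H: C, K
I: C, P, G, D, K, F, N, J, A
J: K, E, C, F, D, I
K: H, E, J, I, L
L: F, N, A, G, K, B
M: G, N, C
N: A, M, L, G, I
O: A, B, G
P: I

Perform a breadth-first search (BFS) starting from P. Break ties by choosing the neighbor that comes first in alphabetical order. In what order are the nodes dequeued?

P → I → A → C → D → F → G → J → K → N → L → O → E → H → M → B

Visit P; enqueue I → queue [I]
Visit I; enqueue A, C, D, F, G, J, K, N → queue [A, C, D, F, G, J, K, N]
Visit A; enqueue L, O → queue [C, D, F, G, J, K, N, L, O]
Visit C; enqueue E, H, M → queue [D, F, G, J, K, N, L, O, E, H, M]
Visit D → queue [F, G, J, K, N, L, O, E, H, M]
Visit F → queue [G, J, K, N, L, O, E, H, M]
Visit G → queue [J, K, N, L, O, E, H, M]
Visit J → queue [K, N, L, O, E, H, M]
Visit K → queue [N, L, O, E, H, M]
Visit N → queue [L, O, E, H, M]
Visit L; enqueue B → queue [O, E, H, M, B]
Visit O → queue [E, H, M, B]
Visit E → queue [H, M, B]
Visit H → queue [M, B]
Visit M → queue [B]
Visit B → queue []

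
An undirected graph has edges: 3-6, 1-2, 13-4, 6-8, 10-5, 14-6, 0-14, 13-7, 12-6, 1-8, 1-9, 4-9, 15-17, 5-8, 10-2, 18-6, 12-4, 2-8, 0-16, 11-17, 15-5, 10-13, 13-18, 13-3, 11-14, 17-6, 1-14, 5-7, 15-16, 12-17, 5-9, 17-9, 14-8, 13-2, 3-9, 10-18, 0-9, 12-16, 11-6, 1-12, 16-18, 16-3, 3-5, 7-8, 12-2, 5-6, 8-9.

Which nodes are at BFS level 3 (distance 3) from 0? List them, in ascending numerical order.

2, 7, 10, 13

Level 0: 0
Level 1: 9, 14, 16
Level 2: 1, 3, 4, 5, 6, 8, 11, 12, 15, 17, 18
Level 3: 2, 7, 10, 13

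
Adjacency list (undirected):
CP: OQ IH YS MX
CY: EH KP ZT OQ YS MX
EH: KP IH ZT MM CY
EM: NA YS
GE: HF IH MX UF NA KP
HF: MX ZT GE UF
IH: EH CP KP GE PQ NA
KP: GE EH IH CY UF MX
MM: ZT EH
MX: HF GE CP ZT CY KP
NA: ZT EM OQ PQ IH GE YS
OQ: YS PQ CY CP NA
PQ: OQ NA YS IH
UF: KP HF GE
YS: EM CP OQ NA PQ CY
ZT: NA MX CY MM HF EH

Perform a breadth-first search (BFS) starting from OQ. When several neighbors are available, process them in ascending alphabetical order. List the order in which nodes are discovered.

OQ -> CP -> CY -> NA -> PQ -> YS -> IH -> MX -> EH -> KP -> ZT -> EM -> GE -> HF -> MM -> UF

Visit OQ; enqueue CP, CY, NA, PQ, YS → queue [CP, CY, NA, PQ, YS]
Visit CP; enqueue IH, MX → queue [CY, NA, PQ, YS, IH, MX]
Visit CY; enqueue EH, KP, ZT → queue [NA, PQ, YS, IH, MX, EH, KP, ZT]
Visit NA; enqueue EM, GE → queue [PQ, YS, IH, MX, EH, KP, ZT, EM, GE]
Visit PQ → queue [YS, IH, MX, EH, KP, ZT, EM, GE]
Visit YS → queue [IH, MX, EH, KP, ZT, EM, GE]
Visit IH → queue [MX, EH, KP, ZT, EM, GE]
Visit MX; enqueue HF → queue [EH, KP, ZT, EM, GE, HF]
Visit EH; enqueue MM → queue [KP, ZT, EM, GE, HF, MM]
Visit KP; enqueue UF → queue [ZT, EM, GE, HF, MM, UF]
Visit ZT → queue [EM, GE, HF, MM, UF]
Visit EM → queue [GE, HF, MM, UF]
Visit GE → queue [HF, MM, UF]
Visit HF → queue [MM, UF]
Visit MM → queue [UF]
Visit UF → queue []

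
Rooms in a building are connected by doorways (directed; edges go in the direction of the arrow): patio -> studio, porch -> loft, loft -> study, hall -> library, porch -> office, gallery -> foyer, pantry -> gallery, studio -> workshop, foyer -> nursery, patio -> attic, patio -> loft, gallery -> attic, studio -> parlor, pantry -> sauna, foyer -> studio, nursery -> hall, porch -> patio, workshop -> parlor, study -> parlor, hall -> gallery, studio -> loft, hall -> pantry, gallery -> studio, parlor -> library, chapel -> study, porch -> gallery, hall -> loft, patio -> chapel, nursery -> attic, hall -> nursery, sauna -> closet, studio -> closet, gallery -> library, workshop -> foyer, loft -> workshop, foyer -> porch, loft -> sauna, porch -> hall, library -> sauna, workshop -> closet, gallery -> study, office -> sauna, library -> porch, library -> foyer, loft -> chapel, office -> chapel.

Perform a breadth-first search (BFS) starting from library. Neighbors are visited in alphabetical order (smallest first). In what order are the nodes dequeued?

library -> foyer -> porch -> sauna -> nursery -> studio -> gallery -> hall -> loft -> office -> patio -> closet -> attic -> parlor -> workshop -> study -> pantry -> chapel

Visit library; enqueue foyer, porch, sauna → queue [foyer, porch, sauna]
Visit foyer; enqueue nursery, studio → queue [porch, sauna, nursery, studio]
Visit porch; enqueue gallery, hall, loft, office, patio → queue [sauna, nursery, studio, gallery, hall, loft, office, patio]
Visit sauna; enqueue closet → queue [nursery, studio, gallery, hall, loft, office, patio, closet]
Visit nursery; enqueue attic → queue [studio, gallery, hall, loft, office, patio, closet, attic]
Visit studio; enqueue parlor, workshop → queue [gallery, hall, loft, office, patio, closet, attic, parlor, workshop]
Visit gallery; enqueue study → queue [hall, loft, office, patio, closet, attic, parlor, workshop, study]
Visit hall; enqueue pantry → queue [loft, office, patio, closet, attic, parlor, workshop, study, pantry]
Visit loft; enqueue chapel → queue [office, patio, closet, attic, parlor, workshop, study, pantry, chapel]
Visit office → queue [patio, closet, attic, parlor, workshop, study, pantry, chapel]
Visit patio → queue [closet, attic, parlor, workshop, study, pantry, chapel]
Visit closet → queue [attic, parlor, workshop, study, pantry, chapel]
Visit attic → queue [parlor, workshop, study, pantry, chapel]
Visit parlor → queue [workshop, study, pantry, chapel]
Visit workshop → queue [study, pantry, chapel]
Visit study → queue [pantry, chapel]
Visit pantry → queue [chapel]
Visit chapel → queue []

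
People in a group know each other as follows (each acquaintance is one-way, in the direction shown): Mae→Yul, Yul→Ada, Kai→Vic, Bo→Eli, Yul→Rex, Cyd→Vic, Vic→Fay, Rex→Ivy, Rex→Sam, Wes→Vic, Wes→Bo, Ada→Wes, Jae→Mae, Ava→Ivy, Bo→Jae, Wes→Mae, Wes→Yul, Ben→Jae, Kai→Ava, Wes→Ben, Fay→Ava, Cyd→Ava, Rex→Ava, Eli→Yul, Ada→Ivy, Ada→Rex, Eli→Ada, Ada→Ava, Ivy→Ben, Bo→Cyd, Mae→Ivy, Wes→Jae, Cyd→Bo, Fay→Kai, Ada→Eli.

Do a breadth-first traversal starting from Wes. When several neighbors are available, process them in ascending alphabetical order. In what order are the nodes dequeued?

Visit Wes; enqueue Ben, Bo, Jae, Mae, Vic, Yul → queue [Ben, Bo, Jae, Mae, Vic, Yul]
Visit Ben → queue [Bo, Jae, Mae, Vic, Yul]
Visit Bo; enqueue Cyd, Eli → queue [Jae, Mae, Vic, Yul, Cyd, Eli]
Visit Jae → queue [Mae, Vic, Yul, Cyd, Eli]
Visit Mae; enqueue Ivy → queue [Vic, Yul, Cyd, Eli, Ivy]
Visit Vic; enqueue Fay → queue [Yul, Cyd, Eli, Ivy, Fay]
Visit Yul; enqueue Ada, Rex → queue [Cyd, Eli, Ivy, Fay, Ada, Rex]
Visit Cyd; enqueue Ava → queue [Eli, Ivy, Fay, Ada, Rex, Ava]
Visit Eli → queue [Ivy, Fay, Ada, Rex, Ava]
Visit Ivy → queue [Fay, Ada, Rex, Ava]
Visit Fay; enqueue Kai → queue [Ada, Rex, Ava, Kai]
Visit Ada → queue [Rex, Ava, Kai]
Visit Rex; enqueue Sam → queue [Ava, Kai, Sam]
Visit Ava → queue [Kai, Sam]
Visit Kai → queue [Sam]
Visit Sam → queue []

Wes -> Ben -> Bo -> Jae -> Mae -> Vic -> Yul -> Cyd -> Eli -> Ivy -> Fay -> Ada -> Rex -> Ava -> Kai -> Sam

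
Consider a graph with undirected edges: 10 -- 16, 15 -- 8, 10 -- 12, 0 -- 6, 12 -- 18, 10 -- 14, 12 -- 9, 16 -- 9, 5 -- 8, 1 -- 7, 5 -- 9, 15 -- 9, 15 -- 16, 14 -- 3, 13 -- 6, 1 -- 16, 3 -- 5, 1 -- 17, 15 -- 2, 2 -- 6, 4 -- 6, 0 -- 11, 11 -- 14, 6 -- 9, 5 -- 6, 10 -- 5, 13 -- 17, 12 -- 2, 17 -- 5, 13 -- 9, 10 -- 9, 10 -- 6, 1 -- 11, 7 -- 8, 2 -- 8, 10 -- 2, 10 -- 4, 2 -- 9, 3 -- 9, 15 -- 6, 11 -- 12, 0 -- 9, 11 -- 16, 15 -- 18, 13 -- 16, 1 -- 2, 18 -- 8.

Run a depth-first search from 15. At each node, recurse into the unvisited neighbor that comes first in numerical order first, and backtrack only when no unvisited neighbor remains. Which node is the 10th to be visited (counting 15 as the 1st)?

Visit 15
15 → 2
2 → 1
1 → 7
7 → 8
8 → 5
5 → 3
3 → 9
9 → 0
0 → 6
6 → 4
4 → 10
10 → 12
12 → 11
11 → 14
11 → 16
16 → 13
13 → 17
12 → 18

Visit order: 15, 2, 1, 7, 8, 5, 3, 9, 0, 6, 4, 10, 12, 11, 14, 16, 13, 17, 18

6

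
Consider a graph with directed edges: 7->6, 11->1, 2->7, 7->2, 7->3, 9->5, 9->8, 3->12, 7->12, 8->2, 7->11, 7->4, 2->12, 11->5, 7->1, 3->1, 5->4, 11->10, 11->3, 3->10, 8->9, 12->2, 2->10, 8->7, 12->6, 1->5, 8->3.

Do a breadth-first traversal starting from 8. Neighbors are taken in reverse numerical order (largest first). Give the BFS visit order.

Visit 8; enqueue 9, 7, 3, 2 → queue [9, 7, 3, 2]
Visit 9; enqueue 5 → queue [7, 3, 2, 5]
Visit 7; enqueue 12, 11, 6, 4, 1 → queue [3, 2, 5, 12, 11, 6, 4, 1]
Visit 3; enqueue 10 → queue [2, 5, 12, 11, 6, 4, 1, 10]
Visit 2 → queue [5, 12, 11, 6, 4, 1, 10]
Visit 5 → queue [12, 11, 6, 4, 1, 10]
Visit 12 → queue [11, 6, 4, 1, 10]
Visit 11 → queue [6, 4, 1, 10]
Visit 6 → queue [4, 1, 10]
Visit 4 → queue [1, 10]
Visit 1 → queue [10]
Visit 10 → queue []

8 9 7 3 2 5 12 11 6 4 1 10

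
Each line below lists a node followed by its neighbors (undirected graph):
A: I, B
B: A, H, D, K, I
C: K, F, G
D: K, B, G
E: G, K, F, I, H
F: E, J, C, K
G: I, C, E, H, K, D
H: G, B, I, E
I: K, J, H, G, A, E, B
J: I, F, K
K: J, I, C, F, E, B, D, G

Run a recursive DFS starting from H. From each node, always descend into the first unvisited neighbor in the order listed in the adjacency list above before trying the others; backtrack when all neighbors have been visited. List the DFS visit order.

H -> G -> I -> K -> J -> F -> E -> C -> B -> A -> D

Visit H
H → G
G → I
I → K
K → J
J → F
F → E
F → C
K → B
B → A
B → D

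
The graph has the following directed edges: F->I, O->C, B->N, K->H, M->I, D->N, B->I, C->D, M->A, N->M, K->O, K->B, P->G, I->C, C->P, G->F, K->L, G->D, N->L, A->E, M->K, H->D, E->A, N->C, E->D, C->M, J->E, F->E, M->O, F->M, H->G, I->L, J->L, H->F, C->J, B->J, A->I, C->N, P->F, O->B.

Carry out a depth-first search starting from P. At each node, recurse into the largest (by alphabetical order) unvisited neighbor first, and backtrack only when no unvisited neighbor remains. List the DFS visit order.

Visit P
P → G
G → F
F → M
M → O
O → C
C → N
N → L
C → J
J → E
E → D
E → A
A → I
O → B
M → K
K → H

P, G, F, M, O, C, N, L, J, E, D, A, I, B, K, H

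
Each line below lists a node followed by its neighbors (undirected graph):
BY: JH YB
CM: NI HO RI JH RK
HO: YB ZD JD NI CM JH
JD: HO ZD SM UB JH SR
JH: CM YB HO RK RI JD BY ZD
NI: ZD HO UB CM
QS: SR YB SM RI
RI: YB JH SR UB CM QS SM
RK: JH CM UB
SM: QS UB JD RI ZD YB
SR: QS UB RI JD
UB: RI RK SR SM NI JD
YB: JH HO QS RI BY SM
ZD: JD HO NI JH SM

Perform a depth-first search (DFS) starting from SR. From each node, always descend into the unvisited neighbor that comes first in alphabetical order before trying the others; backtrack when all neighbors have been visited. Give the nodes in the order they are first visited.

Visit SR
SR → JD
JD → HO
HO → CM
CM → JH
JH → BY
BY → YB
YB → QS
QS → RI
RI → SM
SM → UB
UB → NI
NI → ZD
UB → RK

SR -> JD -> HO -> CM -> JH -> BY -> YB -> QS -> RI -> SM -> UB -> NI -> ZD -> RK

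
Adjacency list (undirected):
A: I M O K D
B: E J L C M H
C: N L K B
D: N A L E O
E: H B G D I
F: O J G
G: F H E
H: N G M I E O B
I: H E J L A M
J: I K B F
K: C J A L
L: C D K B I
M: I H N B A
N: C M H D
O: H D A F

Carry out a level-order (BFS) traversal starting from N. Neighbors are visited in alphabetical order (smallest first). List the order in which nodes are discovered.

N → C → D → H → M → B → K → L → A → E → O → G → I → J → F

Visit N; enqueue C, D, H, M → queue [C, D, H, M]
Visit C; enqueue B, K, L → queue [D, H, M, B, K, L]
Visit D; enqueue A, E, O → queue [H, M, B, K, L, A, E, O]
Visit H; enqueue G, I → queue [M, B, K, L, A, E, O, G, I]
Visit M → queue [B, K, L, A, E, O, G, I]
Visit B; enqueue J → queue [K, L, A, E, O, G, I, J]
Visit K → queue [L, A, E, O, G, I, J]
Visit L → queue [A, E, O, G, I, J]
Visit A → queue [E, O, G, I, J]
Visit E → queue [O, G, I, J]
Visit O; enqueue F → queue [G, I, J, F]
Visit G → queue [I, J, F]
Visit I → queue [J, F]
Visit J → queue [F]
Visit F → queue []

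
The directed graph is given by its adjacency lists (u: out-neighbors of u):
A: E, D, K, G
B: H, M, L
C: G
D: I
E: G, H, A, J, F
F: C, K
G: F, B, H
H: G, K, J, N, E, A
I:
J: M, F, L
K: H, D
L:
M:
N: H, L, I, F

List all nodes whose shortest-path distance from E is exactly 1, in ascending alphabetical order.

Level 0: E
Level 1: A, F, G, H, J
Level 2: B, C, D, K, L, M, N
Level 3: I

A, F, G, H, J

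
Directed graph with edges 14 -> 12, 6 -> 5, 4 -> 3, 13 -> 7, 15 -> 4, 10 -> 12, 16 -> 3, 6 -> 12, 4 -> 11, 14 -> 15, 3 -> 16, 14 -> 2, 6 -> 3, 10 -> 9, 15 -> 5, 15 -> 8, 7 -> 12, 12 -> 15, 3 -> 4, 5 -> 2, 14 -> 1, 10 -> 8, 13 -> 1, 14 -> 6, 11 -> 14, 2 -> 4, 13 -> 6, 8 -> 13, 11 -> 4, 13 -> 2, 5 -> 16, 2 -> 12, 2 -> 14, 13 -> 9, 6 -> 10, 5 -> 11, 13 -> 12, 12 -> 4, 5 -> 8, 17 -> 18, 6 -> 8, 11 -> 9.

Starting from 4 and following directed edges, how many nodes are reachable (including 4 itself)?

16

BFS from 4 visits: 4, 3, 11, 16, 9, 14, 1, 2, 6, 12, 15, 5, 8, 10, 13, 7
Reachable nodes: 16 of 18 total.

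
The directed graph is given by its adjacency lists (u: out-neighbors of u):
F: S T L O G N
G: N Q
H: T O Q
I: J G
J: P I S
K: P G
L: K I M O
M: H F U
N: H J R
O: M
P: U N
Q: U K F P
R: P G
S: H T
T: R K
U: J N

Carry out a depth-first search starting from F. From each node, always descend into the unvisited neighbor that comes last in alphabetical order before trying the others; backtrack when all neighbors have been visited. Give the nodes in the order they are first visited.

F -> T -> R -> P -> U -> N -> J -> S -> H -> Q -> K -> G -> O -> M -> I -> L

Visit F
F → T
T → R
R → P
P → U
U → N
N → J
J → S
S → H
H → Q
Q → K
K → G
H → O
O → M
J → I
F → L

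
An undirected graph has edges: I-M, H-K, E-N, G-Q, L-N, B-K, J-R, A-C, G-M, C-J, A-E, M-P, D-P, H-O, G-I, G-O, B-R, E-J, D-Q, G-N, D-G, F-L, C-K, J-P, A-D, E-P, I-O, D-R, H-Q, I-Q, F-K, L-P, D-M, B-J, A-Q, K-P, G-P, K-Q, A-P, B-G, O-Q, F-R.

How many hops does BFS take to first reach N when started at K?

3

Level 0: K
Level 1: B, C, F, H, P, Q
Level 2: A, D, E, G, I, J, L, M, O, R
Level 3: N
N first appears at level 3.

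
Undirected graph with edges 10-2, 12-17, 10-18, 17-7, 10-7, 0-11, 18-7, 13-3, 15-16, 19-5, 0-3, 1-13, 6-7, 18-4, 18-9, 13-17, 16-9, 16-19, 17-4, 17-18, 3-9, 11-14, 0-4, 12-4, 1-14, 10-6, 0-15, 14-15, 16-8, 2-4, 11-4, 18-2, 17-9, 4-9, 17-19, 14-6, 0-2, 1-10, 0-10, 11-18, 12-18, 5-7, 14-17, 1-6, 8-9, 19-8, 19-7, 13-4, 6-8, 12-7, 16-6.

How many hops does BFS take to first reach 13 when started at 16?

3

Level 0: 16
Level 1: 6, 8, 9, 15, 19
Level 2: 0, 1, 3, 4, 5, 7, 10, 14, 17, 18
Level 3: 2, 11, 12, 13
13 first appears at level 3.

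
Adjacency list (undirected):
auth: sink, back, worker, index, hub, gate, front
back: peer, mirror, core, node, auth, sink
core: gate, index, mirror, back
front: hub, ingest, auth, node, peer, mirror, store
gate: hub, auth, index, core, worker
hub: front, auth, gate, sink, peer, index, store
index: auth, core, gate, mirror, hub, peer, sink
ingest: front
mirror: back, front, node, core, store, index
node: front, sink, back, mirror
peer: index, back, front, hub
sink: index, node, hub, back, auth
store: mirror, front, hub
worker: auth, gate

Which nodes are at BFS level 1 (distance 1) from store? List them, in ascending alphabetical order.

Level 0: store
Level 1: front, hub, mirror
Level 2: auth, back, core, gate, index, ingest, node, peer, sink
Level 3: worker

front, hub, mirror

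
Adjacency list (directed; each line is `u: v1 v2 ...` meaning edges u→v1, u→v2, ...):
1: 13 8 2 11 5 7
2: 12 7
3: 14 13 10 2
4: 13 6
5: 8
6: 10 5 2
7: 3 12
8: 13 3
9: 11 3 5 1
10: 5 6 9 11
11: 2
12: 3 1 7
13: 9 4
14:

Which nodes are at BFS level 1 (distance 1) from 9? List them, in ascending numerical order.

Level 0: 9
Level 1: 1, 3, 5, 11
Level 2: 2, 7, 8, 10, 13, 14
Level 3: 4, 6, 12

1, 3, 5, 11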